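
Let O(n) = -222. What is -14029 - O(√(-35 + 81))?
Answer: -13807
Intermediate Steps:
-14029 - O(√(-35 + 81)) = -14029 - 1*(-222) = -14029 + 222 = -13807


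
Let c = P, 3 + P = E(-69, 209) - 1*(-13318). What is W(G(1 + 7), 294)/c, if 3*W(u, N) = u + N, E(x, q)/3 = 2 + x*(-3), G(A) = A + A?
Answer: 155/20913 ≈ 0.0074117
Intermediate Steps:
G(A) = 2*A
E(x, q) = 6 - 9*x (E(x, q) = 3*(2 + x*(-3)) = 3*(2 - 3*x) = 6 - 9*x)
P = 13942 (P = -3 + ((6 - 9*(-69)) - 1*(-13318)) = -3 + ((6 + 621) + 13318) = -3 + (627 + 13318) = -3 + 13945 = 13942)
c = 13942
W(u, N) = N/3 + u/3 (W(u, N) = (u + N)/3 = (N + u)/3 = N/3 + u/3)
W(G(1 + 7), 294)/c = ((⅓)*294 + (2*(1 + 7))/3)/13942 = (98 + (2*8)/3)*(1/13942) = (98 + (⅓)*16)*(1/13942) = (98 + 16/3)*(1/13942) = (310/3)*(1/13942) = 155/20913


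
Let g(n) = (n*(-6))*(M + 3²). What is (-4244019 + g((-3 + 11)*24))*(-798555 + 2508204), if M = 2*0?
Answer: -7273508480163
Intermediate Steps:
M = 0
g(n) = -54*n (g(n) = (n*(-6))*(0 + 3²) = (-6*n)*(0 + 9) = -6*n*9 = -54*n)
(-4244019 + g((-3 + 11)*24))*(-798555 + 2508204) = (-4244019 - 54*(-3 + 11)*24)*(-798555 + 2508204) = (-4244019 - 432*24)*1709649 = (-4244019 - 54*192)*1709649 = (-4244019 - 10368)*1709649 = -4254387*1709649 = -7273508480163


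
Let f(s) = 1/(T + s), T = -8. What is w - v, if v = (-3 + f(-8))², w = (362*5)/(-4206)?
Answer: -5280983/538368 ≈ -9.8092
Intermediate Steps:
f(s) = 1/(-8 + s)
w = -905/2103 (w = 1810*(-1/4206) = -905/2103 ≈ -0.43034)
v = 2401/256 (v = (-3 + 1/(-8 - 8))² = (-3 + 1/(-16))² = (-3 - 1/16)² = (-49/16)² = 2401/256 ≈ 9.3789)
w - v = -905/2103 - 1*2401/256 = -905/2103 - 2401/256 = -5280983/538368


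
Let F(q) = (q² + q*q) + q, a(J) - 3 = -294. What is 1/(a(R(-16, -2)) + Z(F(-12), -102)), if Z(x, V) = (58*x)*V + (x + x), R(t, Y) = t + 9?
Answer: -1/1632555 ≈ -6.1254e-7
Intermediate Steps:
R(t, Y) = 9 + t
a(J) = -291 (a(J) = 3 - 294 = -291)
F(q) = q + 2*q² (F(q) = (q² + q²) + q = 2*q² + q = q + 2*q²)
Z(x, V) = 2*x + 58*V*x (Z(x, V) = 58*V*x + 2*x = 2*x + 58*V*x)
1/(a(R(-16, -2)) + Z(F(-12), -102)) = 1/(-291 + 2*(-12*(1 + 2*(-12)))*(1 + 29*(-102))) = 1/(-291 + 2*(-12*(1 - 24))*(1 - 2958)) = 1/(-291 + 2*(-12*(-23))*(-2957)) = 1/(-291 + 2*276*(-2957)) = 1/(-291 - 1632264) = 1/(-1632555) = -1/1632555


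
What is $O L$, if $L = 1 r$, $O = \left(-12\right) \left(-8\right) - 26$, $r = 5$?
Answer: $350$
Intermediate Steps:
$O = 70$ ($O = 96 - 26 = 70$)
$L = 5$ ($L = 1 \cdot 5 = 5$)
$O L = 70 \cdot 5 = 350$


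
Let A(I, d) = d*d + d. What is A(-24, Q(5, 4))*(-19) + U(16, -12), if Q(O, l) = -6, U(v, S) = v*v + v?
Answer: -298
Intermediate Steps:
U(v, S) = v + v² (U(v, S) = v² + v = v + v²)
A(I, d) = d + d² (A(I, d) = d² + d = d + d²)
A(-24, Q(5, 4))*(-19) + U(16, -12) = -6*(1 - 6)*(-19) + 16*(1 + 16) = -6*(-5)*(-19) + 16*17 = 30*(-19) + 272 = -570 + 272 = -298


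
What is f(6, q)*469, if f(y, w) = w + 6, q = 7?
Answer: 6097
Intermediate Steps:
f(y, w) = 6 + w
f(6, q)*469 = (6 + 7)*469 = 13*469 = 6097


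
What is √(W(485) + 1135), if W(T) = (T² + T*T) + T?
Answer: √472070 ≈ 687.07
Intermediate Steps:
W(T) = T + 2*T² (W(T) = (T² + T²) + T = 2*T² + T = T + 2*T²)
√(W(485) + 1135) = √(485*(1 + 2*485) + 1135) = √(485*(1 + 970) + 1135) = √(485*971 + 1135) = √(470935 + 1135) = √472070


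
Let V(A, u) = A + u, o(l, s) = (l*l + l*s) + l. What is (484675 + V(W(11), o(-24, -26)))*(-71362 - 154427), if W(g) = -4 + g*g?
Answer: -109726228752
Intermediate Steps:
o(l, s) = l + l² + l*s (o(l, s) = (l² + l*s) + l = l + l² + l*s)
W(g) = -4 + g²
(484675 + V(W(11), o(-24, -26)))*(-71362 - 154427) = (484675 + ((-4 + 11²) - 24*(1 - 24 - 26)))*(-71362 - 154427) = (484675 + ((-4 + 121) - 24*(-49)))*(-225789) = (484675 + (117 + 1176))*(-225789) = (484675 + 1293)*(-225789) = 485968*(-225789) = -109726228752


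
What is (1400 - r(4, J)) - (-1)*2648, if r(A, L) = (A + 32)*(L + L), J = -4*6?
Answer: 5776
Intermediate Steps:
J = -24
r(A, L) = 2*L*(32 + A) (r(A, L) = (32 + A)*(2*L) = 2*L*(32 + A))
(1400 - r(4, J)) - (-1)*2648 = (1400 - 2*(-24)*(32 + 4)) - (-1)*2648 = (1400 - 2*(-24)*36) - 1*(-2648) = (1400 - 1*(-1728)) + 2648 = (1400 + 1728) + 2648 = 3128 + 2648 = 5776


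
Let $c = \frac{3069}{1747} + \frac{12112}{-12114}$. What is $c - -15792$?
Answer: $\frac{167112304669}{10581579} \approx 15793.0$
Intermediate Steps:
$c = \frac{8009101}{10581579}$ ($c = 3069 \cdot \frac{1}{1747} + 12112 \left(- \frac{1}{12114}\right) = \frac{3069}{1747} - \frac{6056}{6057} = \frac{8009101}{10581579} \approx 0.75689$)
$c - -15792 = \frac{8009101}{10581579} - -15792 = \frac{8009101}{10581579} + 15792 = \frac{167112304669}{10581579}$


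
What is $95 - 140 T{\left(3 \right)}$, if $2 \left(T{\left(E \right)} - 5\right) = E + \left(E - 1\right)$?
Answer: $-955$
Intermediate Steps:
$T{\left(E \right)} = \frac{9}{2} + E$ ($T{\left(E \right)} = 5 + \frac{E + \left(E - 1\right)}{2} = 5 + \frac{E + \left(-1 + E\right)}{2} = 5 + \frac{-1 + 2 E}{2} = 5 + \left(- \frac{1}{2} + E\right) = \frac{9}{2} + E$)
$95 - 140 T{\left(3 \right)} = 95 - 140 \left(\frac{9}{2} + 3\right) = 95 - 1050 = -955$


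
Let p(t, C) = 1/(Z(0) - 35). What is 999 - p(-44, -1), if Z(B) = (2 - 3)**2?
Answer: 33967/34 ≈ 999.03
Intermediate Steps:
Z(B) = 1 (Z(B) = (-1)**2 = 1)
p(t, C) = -1/34 (p(t, C) = 1/(1 - 35) = 1/(-34) = -1/34)
999 - p(-44, -1) = 999 - 1*(-1/34) = 999 + 1/34 = 33967/34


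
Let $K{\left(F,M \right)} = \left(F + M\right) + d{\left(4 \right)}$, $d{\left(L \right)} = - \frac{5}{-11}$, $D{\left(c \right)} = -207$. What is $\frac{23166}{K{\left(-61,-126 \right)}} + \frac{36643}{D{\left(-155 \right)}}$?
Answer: $- \frac{2369267}{7866} \approx -301.2$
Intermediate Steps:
$d{\left(L \right)} = \frac{5}{11}$ ($d{\left(L \right)} = \left(-5\right) \left(- \frac{1}{11}\right) = \frac{5}{11}$)
$K{\left(F,M \right)} = \frac{5}{11} + F + M$ ($K{\left(F,M \right)} = \left(F + M\right) + \frac{5}{11} = \frac{5}{11} + F + M$)
$\frac{23166}{K{\left(-61,-126 \right)}} + \frac{36643}{D{\left(-155 \right)}} = \frac{23166}{\frac{5}{11} - 61 - 126} + \frac{36643}{-207} = \frac{23166}{- \frac{2052}{11}} + 36643 \left(- \frac{1}{207}\right) = 23166 \left(- \frac{11}{2052}\right) - \frac{36643}{207} = - \frac{4719}{38} - \frac{36643}{207} = - \frac{2369267}{7866}$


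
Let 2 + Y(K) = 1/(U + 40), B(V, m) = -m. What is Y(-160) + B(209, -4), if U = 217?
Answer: 515/257 ≈ 2.0039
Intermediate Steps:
Y(K) = -513/257 (Y(K) = -2 + 1/(217 + 40) = -2 + 1/257 = -513/257)
Y(-160) + B(209, -4) = -513/257 - 1*(-4) = -513/257 + 4 = 515/257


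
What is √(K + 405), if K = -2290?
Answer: I*√1885 ≈ 43.417*I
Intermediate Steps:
√(K + 405) = √(-2290 + 405) = √(-1885) = I*√1885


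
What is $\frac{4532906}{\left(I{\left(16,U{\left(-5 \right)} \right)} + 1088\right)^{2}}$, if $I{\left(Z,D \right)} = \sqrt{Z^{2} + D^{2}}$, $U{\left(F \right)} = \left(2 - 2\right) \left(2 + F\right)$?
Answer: $\frac{2266453}{609408} \approx 3.7191$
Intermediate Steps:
$U{\left(F \right)} = 0$ ($U{\left(F \right)} = 0 \left(2 + F\right) = 0$)
$I{\left(Z,D \right)} = \sqrt{D^{2} + Z^{2}}$
$\frac{4532906}{\left(I{\left(16,U{\left(-5 \right)} \right)} + 1088\right)^{2}} = \frac{4532906}{\left(\sqrt{0^{2} + 16^{2}} + 1088\right)^{2}} = \frac{4532906}{\left(\sqrt{0 + 256} + 1088\right)^{2}} = \frac{4532906}{\left(\sqrt{256} + 1088\right)^{2}} = \frac{4532906}{\left(16 + 1088\right)^{2}} = \frac{4532906}{1104^{2}} = \frac{4532906}{1218816} = 4532906 \cdot \frac{1}{1218816} = \frac{2266453}{609408}$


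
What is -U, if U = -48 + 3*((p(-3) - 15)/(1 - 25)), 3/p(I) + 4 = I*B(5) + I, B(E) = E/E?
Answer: 3687/80 ≈ 46.088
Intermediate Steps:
B(E) = 1
p(I) = 3/(-4 + 2*I) (p(I) = 3/(-4 + (I*1 + I)) = 3/(-4 + (I + I)) = 3/(-4 + 2*I))
U = -3687/80 (U = -48 + 3*((3/(2*(-2 - 3)) - 15)/(1 - 25)) = -48 + 3*(((3/2)/(-5) - 15)/(-24)) = -48 + 3*(((3/2)*(-1/5) - 15)*(-1/24)) = -48 + 3*((-3/10 - 15)*(-1/24)) = -48 + 3*(-153/10*(-1/24)) = -48 + 3*(51/80) = -48 + 153/80 = -3687/80 ≈ -46.088)
-U = -1*(-3687/80) = 3687/80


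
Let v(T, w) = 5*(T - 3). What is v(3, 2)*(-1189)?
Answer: 0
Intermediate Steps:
v(T, w) = -15 + 5*T (v(T, w) = 5*(-3 + T) = -15 + 5*T)
v(3, 2)*(-1189) = (-15 + 5*3)*(-1189) = (-15 + 15)*(-1189) = 0*(-1189) = 0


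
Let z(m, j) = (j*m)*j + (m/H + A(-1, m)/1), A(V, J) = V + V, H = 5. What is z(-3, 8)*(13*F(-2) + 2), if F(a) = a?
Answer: 23352/5 ≈ 4670.4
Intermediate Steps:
A(V, J) = 2*V
z(m, j) = -2 + m/5 + m*j² (z(m, j) = (j*m)*j + (m/5 + (2*(-1))/1) = m*j² + (m*(⅕) - 2*1) = m*j² + (m/5 - 2) = m*j² + (-2 + m/5) = -2 + m/5 + m*j²)
z(-3, 8)*(13*F(-2) + 2) = (-2 + (⅕)*(-3) - 3*8²)*(13*(-2) + 2) = (-2 - ⅗ - 3*64)*(-26 + 2) = (-2 - ⅗ - 192)*(-24) = -973/5*(-24) = 23352/5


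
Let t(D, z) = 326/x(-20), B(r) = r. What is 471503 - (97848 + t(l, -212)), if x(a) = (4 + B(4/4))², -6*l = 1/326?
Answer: 9341049/25 ≈ 3.7364e+5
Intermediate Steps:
l = -1/1956 (l = -⅙/326 = -⅙*1/326 = -1/1956 ≈ -0.00051125)
x(a) = 25 (x(a) = (4 + 4/4)² = (4 + 4*(¼))² = (4 + 1)² = 5² = 25)
t(D, z) = 326/25
471503 - (97848 + t(l, -212)) = 471503 - (97848 + 326/25) = 471503 - 1*2446526/25 = 471503 - 2446526/25 = 9341049/25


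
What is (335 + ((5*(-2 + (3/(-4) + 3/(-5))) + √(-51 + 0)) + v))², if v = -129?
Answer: 572233/16 + 757*I*√51/2 ≈ 35765.0 + 2703.0*I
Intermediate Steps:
(335 + ((5*(-2 + (3/(-4) + 3/(-5))) + √(-51 + 0)) + v))² = (335 + ((5*(-2 + (3/(-4) + 3/(-5))) + √(-51 + 0)) - 129))² = (335 + ((5*(-2 + (3*(-¼) + 3*(-⅕))) + √(-51)) - 129))² = (335 + ((5*(-2 + (-¾ - ⅗)) + I*√51) - 129))² = (335 + ((5*(-2 - 27/20) + I*√51) - 129))² = (335 + ((5*(-67/20) + I*√51) - 129))² = (335 + ((-67/4 + I*√51) - 129))² = (335 + (-583/4 + I*√51))² = (757/4 + I*√51)²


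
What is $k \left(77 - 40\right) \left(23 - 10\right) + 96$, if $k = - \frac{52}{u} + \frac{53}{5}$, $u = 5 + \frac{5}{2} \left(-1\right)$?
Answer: $- \frac{24051}{5} \approx -4810.2$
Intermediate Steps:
$u = \frac{5}{2}$ ($u = 5 + 5 \cdot \frac{1}{2} \left(-1\right) = 5 + \frac{5}{2} \left(-1\right) = 5 - \frac{5}{2} = \frac{5}{2} \approx 2.5$)
$k = - \frac{51}{5}$ ($k = - \frac{52}{\frac{5}{2}} + \frac{53}{5} = \left(-52\right) \frac{2}{5} + 53 \cdot \frac{1}{5} = - \frac{104}{5} + \frac{53}{5} = - \frac{51}{5} \approx -10.2$)
$k \left(77 - 40\right) \left(23 - 10\right) + 96 = - \frac{51 \left(77 - 40\right) \left(23 - 10\right)}{5} + 96 = - \frac{51 \cdot 37 \cdot 13}{5} + 96 = \left(- \frac{51}{5}\right) 481 + 96 = - \frac{24531}{5} + 96 = - \frac{24051}{5}$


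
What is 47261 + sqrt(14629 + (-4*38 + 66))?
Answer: 47261 + sqrt(14543) ≈ 47382.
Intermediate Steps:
47261 + sqrt(14629 + (-4*38 + 66)) = 47261 + sqrt(14629 + (-152 + 66)) = 47261 + sqrt(14629 - 86) = 47261 + sqrt(14543)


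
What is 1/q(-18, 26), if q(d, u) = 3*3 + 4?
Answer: 1/13 ≈ 0.076923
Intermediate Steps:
q(d, u) = 13 (q(d, u) = 9 + 4 = 13)
1/q(-18, 26) = 1/13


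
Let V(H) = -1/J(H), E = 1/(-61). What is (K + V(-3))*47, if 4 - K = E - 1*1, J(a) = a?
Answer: 46013/183 ≈ 251.44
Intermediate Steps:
E = -1/61 ≈ -0.016393
V(H) = -1/H
K = 306/61 (K = 4 - (-1/61 - 1*1) = 4 - (-1/61 - 1) = 4 - 1*(-62/61) = 4 + 62/61 = 306/61 ≈ 5.0164)
(K + V(-3))*47 = (306/61 - 1/(-3))*47 = (306/61 - 1*(-⅓))*47 = (306/61 + ⅓)*47 = (979/183)*47 = 46013/183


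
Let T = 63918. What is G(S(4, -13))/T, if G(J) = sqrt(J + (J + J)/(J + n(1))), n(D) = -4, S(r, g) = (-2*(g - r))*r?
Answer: sqrt(37587)/1054647 ≈ 0.00018383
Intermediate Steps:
S(r, g) = r*(-2*g + 2*r) (S(r, g) = (-2*g + 2*r)*r = r*(-2*g + 2*r))
G(J) = sqrt(J + 2*J/(-4 + J)) (G(J) = sqrt(J + (J + J)/(J - 4)) = sqrt(J + (2*J)/(-4 + J)) = sqrt(J + 2*J/(-4 + J)))
G(S(4, -13))/T = sqrt((2*4*(4 - 1*(-13)))*(-2 + 2*4*(4 - 1*(-13)))/(-4 + 2*4*(4 - 1*(-13))))/63918 = sqrt((2*4*(4 + 13))*(-2 + 2*4*(4 + 13))/(-4 + 2*4*(4 + 13)))*(1/63918) = sqrt((2*4*17)*(-2 + 2*4*17)/(-4 + 2*4*17))*(1/63918) = sqrt(136*(-2 + 136)/(-4 + 136))*(1/63918) = sqrt(136*134/132)*(1/63918) = sqrt(136*(1/132)*134)*(1/63918) = sqrt(4556/33)*(1/63918) = (2*sqrt(37587)/33)*(1/63918) = sqrt(37587)/1054647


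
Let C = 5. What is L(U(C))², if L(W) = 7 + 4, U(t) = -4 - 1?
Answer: 121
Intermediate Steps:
U(t) = -5
L(W) = 11
L(U(C))² = 11² = 121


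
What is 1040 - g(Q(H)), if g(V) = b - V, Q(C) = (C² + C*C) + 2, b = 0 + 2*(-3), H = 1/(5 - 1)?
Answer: 8385/8 ≈ 1048.1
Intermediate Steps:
H = ¼ (H = 1/4 = ¼ ≈ 0.25000)
b = -6 (b = 0 - 6 = -6)
Q(C) = 2 + 2*C² (Q(C) = (C² + C²) + 2 = 2*C² + 2 = 2 + 2*C²)
g(V) = -6 - V
1040 - g(Q(H)) = 1040 - (-6 - (2 + 2*(¼)²)) = 1040 - (-6 - (2 + 2*(1/16))) = 1040 - (-6 - (2 + ⅛)) = 1040 - (-6 - 1*17/8) = 1040 - (-6 - 17/8) = 1040 - 1*(-65/8) = 1040 + 65/8 = 8385/8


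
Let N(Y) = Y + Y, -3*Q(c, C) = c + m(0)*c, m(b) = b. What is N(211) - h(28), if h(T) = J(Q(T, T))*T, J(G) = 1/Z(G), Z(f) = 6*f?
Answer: 845/2 ≈ 422.50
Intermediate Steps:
Q(c, C) = -c/3 (Q(c, C) = -(c + 0*c)/3 = -(c + 0)/3 = -c/3)
J(G) = 1/(6*G)
N(Y) = 2*Y
h(T) = -1/2 (h(T) = (1/(6*((-T/3))))*T = ((-3/T)/6)*T = (-1/(2*T))*T = -1/2)
N(211) - h(28) = 2*211 - 1*(-1/2) = 422 + 1/2 = 845/2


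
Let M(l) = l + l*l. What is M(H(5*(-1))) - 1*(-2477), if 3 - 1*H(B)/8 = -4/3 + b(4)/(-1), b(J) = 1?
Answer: 39061/9 ≈ 4340.1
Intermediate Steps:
H(B) = 128/3 (H(B) = 24 - 8*(-4/3 + 1/(-1)) = 24 - 8*(-4*⅓ + 1*(-1)) = 24 - 8*(-4/3 - 1) = 24 - 8*(-7/3) = 24 + 56/3 = 128/3)
M(l) = l + l²
M(H(5*(-1))) - 1*(-2477) = 128*(1 + 128/3)/3 - 1*(-2477) = (128/3)*(131/3) + 2477 = 16768/9 + 2477 = 39061/9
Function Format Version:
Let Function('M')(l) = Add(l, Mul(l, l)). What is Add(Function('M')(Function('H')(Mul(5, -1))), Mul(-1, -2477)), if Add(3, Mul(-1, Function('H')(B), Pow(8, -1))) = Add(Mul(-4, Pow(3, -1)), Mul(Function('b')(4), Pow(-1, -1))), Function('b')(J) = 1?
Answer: Rational(39061, 9) ≈ 4340.1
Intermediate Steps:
Function('H')(B) = Rational(128, 3) (Function('H')(B) = Add(24, Mul(-8, Add(Mul(-4, Pow(3, -1)), Mul(1, Pow(-1, -1))))) = Add(24, Mul(-8, Add(Mul(-4, Rational(1, 3)), Mul(1, -1)))) = Add(24, Mul(-8, Add(Rational(-4, 3), -1))) = Add(24, Mul(-8, Rational(-7, 3))) = Add(24, Rational(56, 3)) = Rational(128, 3))
Function('M')(l) = Add(l, Pow(l, 2))
Add(Function('M')(Function('H')(Mul(5, -1))), Mul(-1, -2477)) = Add(Mul(Rational(128, 3), Add(1, Rational(128, 3))), Mul(-1, -2477)) = Add(Mul(Rational(128, 3), Rational(131, 3)), 2477) = Add(Rational(16768, 9), 2477) = Rational(39061, 9)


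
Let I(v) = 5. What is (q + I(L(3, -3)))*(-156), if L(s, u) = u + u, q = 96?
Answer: -15756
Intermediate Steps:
L(s, u) = 2*u
(q + I(L(3, -3)))*(-156) = (96 + 5)*(-156) = 101*(-156) = -15756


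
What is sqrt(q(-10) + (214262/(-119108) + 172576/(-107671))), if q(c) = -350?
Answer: I*sqrt(14530748866165238020270)/6412238734 ≈ 18.799*I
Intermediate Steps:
sqrt(q(-10) + (214262/(-119108) + 172576/(-107671))) = sqrt(-350 + (214262/(-119108) + 172576/(-107671))) = sqrt(-350 + (214262*(-1/119108) + 172576*(-1/107671))) = sqrt(-350 + (-107131/59554 - 172576/107671)) = sqrt(-350 - 21812493005/6412238734) = sqrt(-2266096049905/6412238734) = I*sqrt(14530748866165238020270)/6412238734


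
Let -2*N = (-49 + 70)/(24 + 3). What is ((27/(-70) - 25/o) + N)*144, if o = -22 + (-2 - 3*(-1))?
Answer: 2096/35 ≈ 59.886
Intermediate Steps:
o = -21 (o = -22 + (-2 + 3) = -22 + 1 = -21)
N = -7/18 (N = -(-49 + 70)/(2*(24 + 3)) = -21/(2*27) = -½*7/9 = -7/18 ≈ -0.38889)
((27/(-70) - 25/o) + N)*144 = ((27/(-70) - 25/(-21)) - 7/18)*144 = ((27*(-1/70) - 25*(-1/21)) - 7/18)*144 = ((-27/70 + 25/21) - 7/18)*144 = (169/210 - 7/18)*144 = (131/315)*144 = 2096/35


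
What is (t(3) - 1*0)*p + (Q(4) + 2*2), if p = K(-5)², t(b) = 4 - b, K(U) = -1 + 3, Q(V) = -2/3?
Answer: 22/3 ≈ 7.3333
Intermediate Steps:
Q(V) = -⅔ (Q(V) = -2*⅓ = -⅔)
K(U) = 2
p = 4 (p = 2² = 4)
(t(3) - 1*0)*p + (Q(4) + 2*2) = ((4 - 1*3) - 1*0)*4 + (-⅔ + 2*2) = ((4 - 3) + 0)*4 + (-⅔ + 4) = (1 + 0)*4 + 10/3 = 1*4 + 10/3 = 4 + 10/3 = 22/3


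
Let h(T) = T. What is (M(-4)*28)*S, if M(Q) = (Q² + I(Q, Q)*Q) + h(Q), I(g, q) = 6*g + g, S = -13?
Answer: -45136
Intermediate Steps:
I(g, q) = 7*g
M(Q) = Q + 8*Q² (M(Q) = (Q² + (7*Q)*Q) + Q = (Q² + 7*Q²) + Q = 8*Q² + Q = Q + 8*Q²)
(M(-4)*28)*S = (-4*(1 + 8*(-4))*28)*(-13) = (-4*(1 - 32)*28)*(-13) = (-4*(-31)*28)*(-13) = (124*28)*(-13) = 3472*(-13) = -45136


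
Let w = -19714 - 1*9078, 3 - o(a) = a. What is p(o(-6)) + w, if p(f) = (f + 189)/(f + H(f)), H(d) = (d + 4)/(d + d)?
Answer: -5035036/175 ≈ -28772.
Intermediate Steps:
o(a) = 3 - a
H(d) = (4 + d)/(2*d) (H(d) = (4 + d)/((2*d)) = (4 + d)*(1/(2*d)) = (4 + d)/(2*d))
w = -28792 (w = -19714 - 9078 = -28792)
p(f) = (189 + f)/(f + (4 + f)/(2*f)) (p(f) = (f + 189)/(f + (4 + f)/(2*f)) = (189 + f)/(f + (4 + f)/(2*f)))
p(o(-6)) + w = 2*(3 - 1*(-6))*(189 + (3 - 1*(-6)))/(4 + (3 - 1*(-6)) + 2*(3 - 1*(-6))²) - 28792 = 2*(3 + 6)*(189 + (3 + 6))/(4 + (3 + 6) + 2*(3 + 6)²) - 28792 = 2*9*(189 + 9)/(4 + 9 + 2*9²) - 28792 = 2*9*198/(4 + 9 + 2*81) - 28792 = 2*9*198/(4 + 9 + 162) - 28792 = 2*9*198/175 - 28792 = 2*9*(1/175)*198 - 28792 = 3564/175 - 28792 = -5035036/175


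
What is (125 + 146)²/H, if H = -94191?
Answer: -73441/94191 ≈ -0.77970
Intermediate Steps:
(125 + 146)²/H = (125 + 146)²/(-94191) = 271²*(-1/94191) = 73441*(-1/94191) = -73441/94191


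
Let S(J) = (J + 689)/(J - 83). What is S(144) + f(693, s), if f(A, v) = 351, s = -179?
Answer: 22244/61 ≈ 364.66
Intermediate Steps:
S(J) = (689 + J)/(-83 + J)
S(144) + f(693, s) = (689 + 144)/(-83 + 144) + 351 = 833/61 + 351 = 22244/61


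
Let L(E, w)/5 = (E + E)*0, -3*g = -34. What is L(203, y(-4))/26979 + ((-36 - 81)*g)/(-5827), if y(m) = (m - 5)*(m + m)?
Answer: 1326/5827 ≈ 0.22756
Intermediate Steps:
g = 34/3 (g = -⅓*(-34) = 34/3 ≈ 11.333)
y(m) = 2*m*(-5 + m) (y(m) = (-5 + m)*(2*m) = 2*m*(-5 + m))
L(E, w) = 0 (L(E, w) = 5*((E + E)*0) = 5*((2*E)*0) = 5*0 = 0)
L(203, y(-4))/26979 + ((-36 - 81)*g)/(-5827) = 0/26979 + ((-36 - 81)*(34/3))/(-5827) = 0*(1/26979) - 117*34/3*(-1/5827) = 0 - 1326*(-1/5827) = 0 + 1326/5827 = 1326/5827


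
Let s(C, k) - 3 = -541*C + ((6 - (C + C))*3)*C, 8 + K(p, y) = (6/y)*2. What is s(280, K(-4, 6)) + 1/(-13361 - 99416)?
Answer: -69565026350/112777 ≈ -6.1684e+5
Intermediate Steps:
K(p, y) = -8 + 12/y (K(p, y) = -8 + (6/y)*2 = -8 + 12/y)
s(C, k) = 3 - 541*C + C*(18 - 6*C) (s(C, k) = 3 + (-541*C + ((6 - (C + C))*3)*C) = 3 + (-541*C + ((6 - 2*C)*3)*C) = 3 + (-541*C + (18 - 6*C)*C) = 3 + (-541*C + C*(18 - 6*C)) = 3 - 541*C + C*(18 - 6*C))
s(280, K(-4, 6)) + 1/(-13361 - 99416) = (3 - 523*280 - 6*280²) + 1/(-13361 - 99416) = (3 - 146440 - 6*78400) + 1/(-112777) = (3 - 146440 - 470400) - 1/112777 = -616837 - 1/112777 = -69565026350/112777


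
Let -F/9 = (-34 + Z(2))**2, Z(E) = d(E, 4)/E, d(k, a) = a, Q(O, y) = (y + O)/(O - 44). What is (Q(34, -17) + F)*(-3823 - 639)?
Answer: 205646887/5 ≈ 4.1129e+7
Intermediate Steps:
Q(O, y) = (O + y)/(-44 + O)
Z(E) = 4/E
F = -9216 (F = -9*(-34 + 4/2)**2 = -9*(-34 + 4*(1/2))**2 = -9*(-34 + 2)**2 = -9*(-32)**2 = -9*1024 = -9216)
(Q(34, -17) + F)*(-3823 - 639) = ((34 - 17)/(-44 + 34) - 9216)*(-3823 - 639) = (17/(-10) - 9216)*(-4462) = (-1/10*17 - 9216)*(-4462) = (-17/10 - 9216)*(-4462) = -92177/10*(-4462) = 205646887/5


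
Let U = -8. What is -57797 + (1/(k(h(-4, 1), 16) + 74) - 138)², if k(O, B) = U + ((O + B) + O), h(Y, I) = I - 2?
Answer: -248041279/6400 ≈ -38756.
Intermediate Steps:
h(Y, I) = -2 + I
k(O, B) = -8 + B + 2*O (k(O, B) = -8 + ((O + B) + O) = -8 + ((B + O) + O) = -8 + (B + 2*O) = -8 + B + 2*O)
-57797 + (1/(k(h(-4, 1), 16) + 74) - 138)² = -57797 + (1/((-8 + 16 + 2*(-2 + 1)) + 74) - 138)² = -57797 + (1/((-8 + 16 + 2*(-1)) + 74) - 138)² = -57797 + (1/((-8 + 16 - 2) + 74) - 138)² = -57797 + (1/(6 + 74) - 138)² = -57797 + (1/80 - 138)² = -57797 + (-11039/80)² = -57797 + 121859521/6400 = -248041279/6400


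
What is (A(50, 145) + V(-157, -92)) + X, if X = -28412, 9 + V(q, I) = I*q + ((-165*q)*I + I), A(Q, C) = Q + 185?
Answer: -2397094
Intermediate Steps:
A(Q, C) = 185 + Q
V(q, I) = -9 + I - 164*I*q (V(q, I) = -9 + (I*q + ((-165*q)*I + I)) = -9 + (I*q + (-165*I*q + I)) = -9 + (I*q + (I - 165*I*q)) = -9 + (I - 164*I*q) = -9 + I - 164*I*q)
(A(50, 145) + V(-157, -92)) + X = ((185 + 50) + (-9 - 92 - 164*(-92)*(-157))) - 28412 = (235 + (-9 - 92 - 2368816)) - 28412 = (235 - 2368917) - 28412 = -2368682 - 28412 = -2397094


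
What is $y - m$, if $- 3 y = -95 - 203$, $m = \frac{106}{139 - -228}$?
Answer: $\frac{109048}{1101} \approx 99.045$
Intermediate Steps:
$m = \frac{106}{367}$ ($m = \frac{106}{139 + 228} = \frac{106}{367} \approx 0.28883$)
$y = \frac{298}{3}$ ($y = - \frac{-95 - 203}{3} = \left(- \frac{1}{3}\right) \left(-298\right) = \frac{298}{3} \approx 99.333$)
$y - m = \frac{298}{3} - \frac{106}{367} = \frac{109048}{1101}$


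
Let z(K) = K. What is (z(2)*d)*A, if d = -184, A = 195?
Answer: -71760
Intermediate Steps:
(z(2)*d)*A = (2*(-184))*195 = -368*195 = -71760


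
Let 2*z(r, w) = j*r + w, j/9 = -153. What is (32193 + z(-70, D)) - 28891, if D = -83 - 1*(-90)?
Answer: 103001/2 ≈ 51501.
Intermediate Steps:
j = -1377 (j = 9*(-153) = -1377)
D = 7 (D = -83 + 90 = 7)
z(r, w) = w/2 - 1377*r/2 (z(r, w) = (-1377*r + w)/2 = (w - 1377*r)/2 = w/2 - 1377*r/2)
(32193 + z(-70, D)) - 28891 = (32193 + ((½)*7 - 1377/2*(-70))) - 28891 = (32193 + (7/2 + 48195)) - 28891 = (32193 + 96397/2) - 28891 = 160783/2 - 28891 = 103001/2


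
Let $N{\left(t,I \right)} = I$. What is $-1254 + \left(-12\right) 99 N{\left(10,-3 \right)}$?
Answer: $2310$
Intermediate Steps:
$-1254 + \left(-12\right) 99 N{\left(10,-3 \right)} = -1254 + \left(-12\right) 99 \left(-3\right) = -1254 - -3564 = -1254 + 3564 = 2310$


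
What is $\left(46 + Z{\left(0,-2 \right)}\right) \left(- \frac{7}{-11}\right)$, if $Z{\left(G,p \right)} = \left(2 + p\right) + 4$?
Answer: $\frac{350}{11} \approx 31.818$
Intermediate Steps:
$Z{\left(G,p \right)} = 6 + p$
$\left(46 + Z{\left(0,-2 \right)}\right) \left(- \frac{7}{-11}\right) = \left(46 + \left(6 - 2\right)\right) \left(- \frac{7}{-11}\right) = \left(46 + 4\right) \left(\left(-7\right) \left(- \frac{1}{11}\right)\right) = 50 \cdot \frac{7}{11} = \frac{350}{11}$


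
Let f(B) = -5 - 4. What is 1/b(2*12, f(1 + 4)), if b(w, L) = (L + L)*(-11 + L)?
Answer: 1/360 ≈ 0.0027778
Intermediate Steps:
f(B) = -9
b(w, L) = 2*L*(-11 + L) (b(w, L) = (2*L)*(-11 + L) = 2*L*(-11 + L))
1/b(2*12, f(1 + 4)) = 1/(2*(-9)*(-11 - 9)) = 1/(2*(-9)*(-20)) = 1/360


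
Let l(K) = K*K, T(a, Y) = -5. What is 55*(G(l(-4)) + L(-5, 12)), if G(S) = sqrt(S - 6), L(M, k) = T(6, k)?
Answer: -275 + 55*sqrt(10) ≈ -101.07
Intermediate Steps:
l(K) = K**2
L(M, k) = -5
G(S) = sqrt(-6 + S)
55*(G(l(-4)) + L(-5, 12)) = 55*(sqrt(-6 + (-4)**2) - 5) = 55*(sqrt(-6 + 16) - 5) = 55*(sqrt(10) - 5) = 55*(-5 + sqrt(10)) = -275 + 55*sqrt(10)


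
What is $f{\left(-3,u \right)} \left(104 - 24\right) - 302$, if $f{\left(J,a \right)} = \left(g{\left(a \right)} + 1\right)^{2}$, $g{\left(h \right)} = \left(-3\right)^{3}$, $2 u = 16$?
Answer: $53778$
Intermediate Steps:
$u = 8$ ($u = \frac{1}{2} \cdot 16 = 8$)
$g{\left(h \right)} = -27$
$f{\left(J,a \right)} = 676$ ($f{\left(J,a \right)} = \left(-27 + 1\right)^{2} = \left(-26\right)^{2} = 676$)
$f{\left(-3,u \right)} \left(104 - 24\right) - 302 = 676 \left(104 - 24\right) - 302 = 676 \cdot 80 - 302 = 54080 - 302 = 53778$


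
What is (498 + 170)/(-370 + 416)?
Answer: 334/23 ≈ 14.522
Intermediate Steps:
(498 + 170)/(-370 + 416) = 668/46 = 668*(1/46) = 334/23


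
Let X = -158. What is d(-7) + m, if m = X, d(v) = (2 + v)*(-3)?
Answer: -143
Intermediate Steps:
d(v) = -6 - 3*v
m = -158
d(-7) + m = (-6 - 3*(-7)) - 158 = (-6 + 21) - 158 = 15 - 158 = -143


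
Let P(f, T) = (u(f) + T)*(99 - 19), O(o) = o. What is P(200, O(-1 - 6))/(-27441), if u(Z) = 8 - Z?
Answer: 15920/27441 ≈ 0.58015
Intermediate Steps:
P(f, T) = 640 - 80*f + 80*T (P(f, T) = ((8 - f) + T)*(99 - 19) = (8 + T - f)*80 = 640 - 80*f + 80*T)
P(200, O(-1 - 6))/(-27441) = (640 - 80*200 + 80*(-1 - 6))/(-27441) = (640 - 16000 + 80*(-7))*(-1/27441) = (640 - 16000 - 560)*(-1/27441) = -15920*(-1/27441) = 15920/27441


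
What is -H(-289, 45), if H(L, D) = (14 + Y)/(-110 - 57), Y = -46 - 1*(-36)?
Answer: 4/167 ≈ 0.023952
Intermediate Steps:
Y = -10 (Y = -46 + 36 = -10)
H(L, D) = -4/167 (H(L, D) = (14 - 10)/(-110 - 57) = 4/(-167) = 4*(-1/167) = -4/167)
-H(-289, 45) = -1*(-4/167) = 4/167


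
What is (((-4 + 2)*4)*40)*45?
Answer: -14400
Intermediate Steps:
(((-4 + 2)*4)*40)*45 = (-2*4*40)*45 = -8*40*45 = -320*45 = -14400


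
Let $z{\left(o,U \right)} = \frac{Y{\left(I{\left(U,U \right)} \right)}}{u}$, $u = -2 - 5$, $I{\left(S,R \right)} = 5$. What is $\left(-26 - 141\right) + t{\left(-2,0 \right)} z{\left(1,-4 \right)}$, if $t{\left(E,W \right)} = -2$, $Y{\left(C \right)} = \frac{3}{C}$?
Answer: $- \frac{5839}{35} \approx -166.83$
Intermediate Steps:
$u = -7$
$z{\left(o,U \right)} = - \frac{3}{35}$ ($z{\left(o,U \right)} = \frac{3 \cdot \frac{1}{5}}{-7} = 3 \cdot \frac{1}{5} \left(- \frac{1}{7}\right) = \frac{3}{5} \left(- \frac{1}{7}\right) = - \frac{3}{35}$)
$\left(-26 - 141\right) + t{\left(-2,0 \right)} z{\left(1,-4 \right)} = \left(-26 - 141\right) - - \frac{6}{35} = -167 + \frac{6}{35} = - \frac{5839}{35}$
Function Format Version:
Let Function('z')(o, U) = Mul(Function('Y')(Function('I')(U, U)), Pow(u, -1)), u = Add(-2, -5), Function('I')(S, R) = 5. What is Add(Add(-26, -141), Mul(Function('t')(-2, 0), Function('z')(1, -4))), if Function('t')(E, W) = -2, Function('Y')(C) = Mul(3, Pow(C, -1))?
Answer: Rational(-5839, 35) ≈ -166.83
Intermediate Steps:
u = -7
Function('z')(o, U) = Rational(-3, 35) (Function('z')(o, U) = Mul(Mul(3, Pow(5, -1)), Pow(-7, -1)) = Mul(Mul(3, Rational(1, 5)), Rational(-1, 7)) = Mul(Rational(3, 5), Rational(-1, 7)) = Rational(-3, 35))
Add(Add(-26, -141), Mul(Function('t')(-2, 0), Function('z')(1, -4))) = Add(Add(-26, -141), Mul(-2, Rational(-3, 35))) = Add(-167, Rational(6, 35)) = Rational(-5839, 35)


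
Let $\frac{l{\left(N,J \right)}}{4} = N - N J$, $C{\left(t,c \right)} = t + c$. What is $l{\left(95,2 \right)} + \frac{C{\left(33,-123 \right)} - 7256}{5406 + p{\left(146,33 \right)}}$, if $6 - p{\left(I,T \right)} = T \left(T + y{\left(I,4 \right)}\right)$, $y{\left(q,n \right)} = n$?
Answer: $- \frac{1599926}{4191} \approx -381.75$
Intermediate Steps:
$p{\left(I,T \right)} = 6 - T \left(4 + T\right)$ ($p{\left(I,T \right)} = 6 - T \left(T + 4\right) = 6 - T \left(4 + T\right)$)
$C{\left(t,c \right)} = c + t$
$l{\left(N,J \right)} = 4 N - 4 J N$ ($l{\left(N,J \right)} = 4 \left(N - N J\right) = 4 \left(N - J N\right) = 4 N - 4 J N$)
$l{\left(95,2 \right)} + \frac{C{\left(33,-123 \right)} - 7256}{5406 + p{\left(146,33 \right)}} = 4 \cdot 95 \left(1 - 2\right) + \frac{\left(-123 + 33\right) - 7256}{5406 - 1215} = 4 \cdot 95 \left(1 - 2\right) + \frac{-90 - 7256}{5406 - 1215} = 4 \cdot 95 \left(-1\right) - \frac{7346}{5406 - 1215} = -380 - \frac{7346}{5406 - 1215} = -380 - \frac{7346}{4191} = - \frac{1599926}{4191}$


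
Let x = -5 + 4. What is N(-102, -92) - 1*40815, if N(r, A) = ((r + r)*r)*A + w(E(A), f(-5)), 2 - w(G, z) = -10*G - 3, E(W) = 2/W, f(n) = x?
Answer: -44968363/23 ≈ -1.9551e+6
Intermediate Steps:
x = -1
f(n) = -1
w(G, z) = 5 + 10*G (w(G, z) = 2 - (-10*G - 3) = 2 - (-3 - 10*G) = 2 + (3 + 10*G) = 5 + 10*G)
N(r, A) = 5 + 20/A + 2*A*r² (N(r, A) = ((r + r)*r)*A + (5 + 10*(2/A)) = ((2*r)*r)*A + (5 + 20/A) = (2*r²)*A + (5 + 20/A) = 2*A*r² + (5 + 20/A) = 5 + 20/A + 2*A*r²)
N(-102, -92) - 1*40815 = (5 + 20/(-92) + 2*(-92)*(-102)²) - 1*40815 = (5 + 20*(-1/92) + 2*(-92)*10404) - 40815 = (5 - 5/23 - 1914336) - 40815 = -44029618/23 - 40815 = -44968363/23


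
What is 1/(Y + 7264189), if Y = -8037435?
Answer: -1/773246 ≈ -1.2932e-6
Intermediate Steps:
1/(Y + 7264189) = 1/(-8037435 + 7264189) = 1/(-773246) = -1/773246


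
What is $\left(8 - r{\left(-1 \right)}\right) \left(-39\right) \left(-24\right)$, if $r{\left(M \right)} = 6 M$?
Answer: $13104$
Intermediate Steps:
$\left(8 - r{\left(-1 \right)}\right) \left(-39\right) \left(-24\right) = \left(8 - 6 \left(-1\right)\right) \left(-39\right) \left(-24\right) = \left(8 - -6\right) \left(-39\right) \left(-24\right) = \left(8 + 6\right) \left(-39\right) \left(-24\right) = 14 \left(-39\right) \left(-24\right) = \left(-546\right) \left(-24\right) = 13104$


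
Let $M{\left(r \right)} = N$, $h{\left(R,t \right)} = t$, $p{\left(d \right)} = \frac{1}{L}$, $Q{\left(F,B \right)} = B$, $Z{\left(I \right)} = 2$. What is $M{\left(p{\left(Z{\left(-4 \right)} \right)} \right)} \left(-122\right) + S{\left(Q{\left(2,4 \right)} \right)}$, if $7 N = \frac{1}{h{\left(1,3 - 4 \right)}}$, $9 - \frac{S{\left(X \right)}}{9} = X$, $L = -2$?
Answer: $\frac{437}{7} \approx 62.429$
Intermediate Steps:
$S{\left(X \right)} = 81 - 9 X$
$p{\left(d \right)} = - \frac{1}{2}$ ($p{\left(d \right)} = \frac{1}{-2} = - \frac{1}{2}$)
$N = - \frac{1}{7}$ ($N = \frac{1}{7 \left(3 - 4\right)} = \frac{1}{7 \left(-1\right)} = \frac{1}{7} \left(-1\right) = - \frac{1}{7} \approx -0.14286$)
$M{\left(r \right)} = - \frac{1}{7}$
$M{\left(p{\left(Z{\left(-4 \right)} \right)} \right)} \left(-122\right) + S{\left(Q{\left(2,4 \right)} \right)} = \left(- \frac{1}{7}\right) \left(-122\right) + \left(81 - 36\right) = \frac{122}{7} + \left(81 - 36\right) = \frac{122}{7} + 45 = \frac{437}{7}$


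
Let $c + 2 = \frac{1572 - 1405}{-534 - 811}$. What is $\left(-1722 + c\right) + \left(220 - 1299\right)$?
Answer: $- \frac{3770202}{1345} \approx -2803.1$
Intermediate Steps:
$c = - \frac{2857}{1345}$ ($c = -2 + \frac{1572 - 1405}{-534 - 811} = -2 + \frac{167}{-1345} = -2 + 167 \left(- \frac{1}{1345}\right) = -2 - \frac{167}{1345} = - \frac{2857}{1345} \approx -2.1242$)
$\left(-1722 + c\right) + \left(220 - 1299\right) = \left(-1722 - \frac{2857}{1345}\right) + \left(220 - 1299\right) = - \frac{2318947}{1345} + \left(220 - 1299\right) = - \frac{2318947}{1345} - 1079 = - \frac{3770202}{1345}$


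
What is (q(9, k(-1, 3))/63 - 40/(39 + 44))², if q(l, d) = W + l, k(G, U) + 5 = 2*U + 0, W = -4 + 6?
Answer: 2582449/27342441 ≈ 0.094448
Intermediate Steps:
W = 2
k(G, U) = -5 + 2*U (k(G, U) = -5 + (2*U + 0) = -5 + 2*U)
q(l, d) = 2 + l
(q(9, k(-1, 3))/63 - 40/(39 + 44))² = ((2 + 9)/63 - 40/(39 + 44))² = (11*(1/63) - 40/83)² = (11/63 - 40*1/83)² = (11/63 - 40/83)² = (-1607/5229)² = 2582449/27342441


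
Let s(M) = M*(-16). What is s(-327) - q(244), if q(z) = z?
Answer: 4988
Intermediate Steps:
s(M) = -16*M
s(-327) - q(244) = -16*(-327) - 1*244 = 5232 - 244 = 4988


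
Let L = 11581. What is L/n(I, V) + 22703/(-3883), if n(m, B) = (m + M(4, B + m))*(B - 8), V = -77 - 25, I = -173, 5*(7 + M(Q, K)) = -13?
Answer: -37367585/7090358 ≈ -5.2702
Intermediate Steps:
M(Q, K) = -48/5 (M(Q, K) = -7 + (1/5)*(-13) = -7 - 13/5 = -48/5)
V = -102
n(m, B) = (-8 + B)*(-48/5 + m) (n(m, B) = (m - 48/5)*(B - 8) = (-48/5 + m)*(-8 + B) = (-8 + B)*(-48/5 + m))
L/n(I, V) + 22703/(-3883) = 11581/(384/5 - 8*(-173) - 48/5*(-102) - 102*(-173)) + 22703/(-3883) = 11581/(384/5 + 1384 + 4896/5 + 17646) + 22703*(-1/3883) = 11581/20086 - 22703/3883 = -37367585/7090358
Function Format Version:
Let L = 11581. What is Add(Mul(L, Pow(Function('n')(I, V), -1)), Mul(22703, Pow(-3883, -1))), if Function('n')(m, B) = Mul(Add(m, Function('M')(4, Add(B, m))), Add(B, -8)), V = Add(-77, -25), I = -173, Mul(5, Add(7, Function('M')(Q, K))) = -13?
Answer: Rational(-37367585, 7090358) ≈ -5.2702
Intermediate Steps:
Function('M')(Q, K) = Rational(-48, 5) (Function('M')(Q, K) = Add(-7, Mul(Rational(1, 5), -13)) = Add(-7, Rational(-13, 5)) = Rational(-48, 5))
V = -102
Function('n')(m, B) = Mul(Add(-8, B), Add(Rational(-48, 5), m)) (Function('n')(m, B) = Mul(Add(m, Rational(-48, 5)), Add(B, -8)) = Mul(Add(Rational(-48, 5), m), Add(-8, B)) = Mul(Add(-8, B), Add(Rational(-48, 5), m)))
Add(Mul(L, Pow(Function('n')(I, V), -1)), Mul(22703, Pow(-3883, -1))) = Add(Mul(11581, Pow(Add(Rational(384, 5), Mul(-8, -173), Mul(Rational(-48, 5), -102), Mul(-102, -173)), -1)), Mul(22703, Pow(-3883, -1))) = Add(Mul(11581, Pow(Add(Rational(384, 5), 1384, Rational(4896, 5), 17646), -1)), Mul(22703, Rational(-1, 3883))) = Add(Mul(11581, Pow(20086, -1)), Rational(-22703, 3883)) = Add(Mul(11581, Rational(1, 20086)), Rational(-22703, 3883)) = Add(Rational(11581, 20086), Rational(-22703, 3883)) = Rational(-37367585, 7090358)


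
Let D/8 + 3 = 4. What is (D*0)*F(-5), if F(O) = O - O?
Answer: 0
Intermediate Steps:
F(O) = 0
D = 8 (D = -24 + 8*4 = -24 + 32 = 8)
(D*0)*F(-5) = (8*0)*0 = 0*0 = 0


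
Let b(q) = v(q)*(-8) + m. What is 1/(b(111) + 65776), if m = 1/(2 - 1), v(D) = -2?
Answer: 1/65793 ≈ 1.5199e-5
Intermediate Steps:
m = 1 (m = 1/1 = 1)
b(q) = 17 (b(q) = -2*(-8) + 1 = 16 + 1 = 17)
1/(b(111) + 65776) = 1/(17 + 65776) = 1/65793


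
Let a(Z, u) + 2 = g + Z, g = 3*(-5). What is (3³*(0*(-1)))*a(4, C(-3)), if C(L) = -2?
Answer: 0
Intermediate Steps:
g = -15
a(Z, u) = -17 + Z (a(Z, u) = -2 + (-15 + Z) = -17 + Z)
(3³*(0*(-1)))*a(4, C(-3)) = (3³*(0*(-1)))*(-17 + 4) = (27*0)*(-13) = 0*(-13) = 0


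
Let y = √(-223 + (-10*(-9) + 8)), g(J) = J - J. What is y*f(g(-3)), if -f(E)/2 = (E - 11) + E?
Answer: 110*I*√5 ≈ 245.97*I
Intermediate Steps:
g(J) = 0
y = 5*I*√5 (y = √(-223 + (90 + 8)) = √(-223 + 98) = √(-125) = 5*I*√5 ≈ 11.18*I)
f(E) = 22 - 4*E (f(E) = -2*((E - 11) + E) = -2*((-11 + E) + E) = -2*(-11 + 2*E) = 22 - 4*E)
y*f(g(-3)) = (5*I*√5)*(22 - 4*0) = (5*I*√5)*(22 + 0) = (5*I*√5)*22 = 110*I*√5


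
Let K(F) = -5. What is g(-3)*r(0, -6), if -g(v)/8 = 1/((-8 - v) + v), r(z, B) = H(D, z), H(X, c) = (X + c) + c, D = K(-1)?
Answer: -5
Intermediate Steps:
D = -5
H(X, c) = X + 2*c
r(z, B) = -5 + 2*z
g(v) = 1 (g(v) = -8/((-8 - v) + v) = -8/(-8) = -8*(-⅛) = 1)
g(-3)*r(0, -6) = 1*(-5 + 2*0) = 1*(-5 + 0) = 1*(-5) = -5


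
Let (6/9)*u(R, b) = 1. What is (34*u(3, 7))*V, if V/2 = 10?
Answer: 1020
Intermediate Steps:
V = 20 (V = 2*10 = 20)
u(R, b) = 3/2 (u(R, b) = (3/2)*1 = 3/2)
(34*u(3, 7))*V = (34*(3/2))*20 = 51*20 = 1020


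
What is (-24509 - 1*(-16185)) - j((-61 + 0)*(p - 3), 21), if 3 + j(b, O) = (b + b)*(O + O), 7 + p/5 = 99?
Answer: 2333347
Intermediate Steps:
p = 460 (p = -35 + 5*99 = -35 + 495 = 460)
j(b, O) = -3 + 4*O*b (j(b, O) = -3 + (b + b)*(O + O) = -3 + (2*b)*(2*O) = -3 + 4*O*b)
(-24509 - 1*(-16185)) - j((-61 + 0)*(p - 3), 21) = (-24509 - 1*(-16185)) - (-3 + 4*21*((-61 + 0)*(460 - 3))) = (-24509 + 16185) - (-3 + 4*21*(-61*457)) = -8324 - (-3 + 4*21*(-27877)) = -8324 - (-3 - 2341668) = -8324 - 1*(-2341671) = -8324 + 2341671 = 2333347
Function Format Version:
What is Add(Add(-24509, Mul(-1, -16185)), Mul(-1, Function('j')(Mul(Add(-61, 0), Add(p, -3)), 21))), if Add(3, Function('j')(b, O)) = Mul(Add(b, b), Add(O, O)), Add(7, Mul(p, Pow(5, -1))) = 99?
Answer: 2333347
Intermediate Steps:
p = 460 (p = Add(-35, Mul(5, 99)) = Add(-35, 495) = 460)
Function('j')(b, O) = Add(-3, Mul(4, O, b)) (Function('j')(b, O) = Add(-3, Mul(Add(b, b), Add(O, O))) = Add(-3, Mul(Mul(2, b), Mul(2, O))) = Add(-3, Mul(4, O, b)))
Add(Add(-24509, Mul(-1, -16185)), Mul(-1, Function('j')(Mul(Add(-61, 0), Add(p, -3)), 21))) = Add(Add(-24509, Mul(-1, -16185)), Mul(-1, Add(-3, Mul(4, 21, Mul(Add(-61, 0), Add(460, -3)))))) = Add(Add(-24509, 16185), Mul(-1, Add(-3, Mul(4, 21, Mul(-61, 457))))) = Add(-8324, Mul(-1, Add(-3, Mul(4, 21, -27877)))) = Add(-8324, Mul(-1, Add(-3, -2341668))) = Add(-8324, Mul(-1, -2341671)) = Add(-8324, 2341671) = 2333347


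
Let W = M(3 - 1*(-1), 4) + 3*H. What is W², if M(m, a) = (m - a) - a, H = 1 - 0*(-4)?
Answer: 1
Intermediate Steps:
H = 1 (H = 1 - 1*0 = 1 + 0 = 1)
M(m, a) = m - 2*a
W = -1 (W = ((3 - 1*(-1)) - 2*4) + 3*1 = ((3 + 1) - 8) + 3 = (4 - 8) + 3 = -4 + 3 = -1)
W² = (-1)² = 1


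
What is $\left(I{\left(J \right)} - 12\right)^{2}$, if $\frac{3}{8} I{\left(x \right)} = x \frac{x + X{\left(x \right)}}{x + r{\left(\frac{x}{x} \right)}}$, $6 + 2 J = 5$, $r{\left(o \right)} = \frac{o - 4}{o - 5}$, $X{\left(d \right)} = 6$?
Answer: $\frac{15376}{9} \approx 1708.4$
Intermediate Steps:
$r{\left(o \right)} = \frac{-4 + o}{-5 + o}$
$J = - \frac{1}{2}$ ($J = -3 + \frac{1}{2} \cdot 5 = -3 + \frac{5}{2} = - \frac{1}{2} \approx -0.5$)
$I{\left(x \right)} = \frac{8 x \left(6 + x\right)}{3 \left(\frac{3}{4} + x\right)}$ ($I{\left(x \right)} = \frac{8 x \frac{x + 6}{x + \frac{-4 + \frac{x}{x}}{-5 + \frac{x}{x}}}}{3} = \frac{8 x \frac{6 + x}{x + \frac{-4 + 1}{-5 + 1}}}{3} = \frac{8 x \frac{6 + x}{x + \frac{1}{-4} \left(-3\right)}}{3} = \frac{8 x \frac{6 + x}{x - - \frac{3}{4}}}{3} = \frac{8 x \frac{6 + x}{x + \frac{3}{4}}}{3} = \frac{8 x \frac{6 + x}{\frac{3}{4} + x}}{3} = \frac{8 \frac{x \left(6 + x\right)}{\frac{3}{4} + x}}{3} = \frac{8 x \left(6 + x\right)}{3 \left(\frac{3}{4} + x\right)}$)
$\left(I{\left(J \right)} - 12\right)^{2} = \left(\frac{32}{3} \left(- \frac{1}{2}\right) \frac{1}{3 + 4 \left(- \frac{1}{2}\right)} \left(6 - \frac{1}{2}\right) - 12\right)^{2} = \left(\frac{32}{3} \left(- \frac{1}{2}\right) \frac{1}{3 - 2} \cdot \frac{11}{2} - 12\right)^{2} = \left(\frac{32}{3} \left(- \frac{1}{2}\right) 1^{-1} \cdot \frac{11}{2} - 12\right)^{2} = \left(\frac{32}{3} \left(- \frac{1}{2}\right) 1 \cdot \frac{11}{2} - 12\right)^{2} = \left(- \frac{88}{3} - 12\right)^{2} = \left(- \frac{124}{3}\right)^{2} = \frac{15376}{9}$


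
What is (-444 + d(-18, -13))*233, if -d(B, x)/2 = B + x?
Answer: -89006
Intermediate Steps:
d(B, x) = -2*B - 2*x (d(B, x) = -2*(B + x) = -2*B - 2*x)
(-444 + d(-18, -13))*233 = (-444 + (-2*(-18) - 2*(-13)))*233 = (-444 + (36 + 26))*233 = (-444 + 62)*233 = -382*233 = -89006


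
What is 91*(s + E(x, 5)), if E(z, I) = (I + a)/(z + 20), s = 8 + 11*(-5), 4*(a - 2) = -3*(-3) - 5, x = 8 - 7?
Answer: -12727/3 ≈ -4242.3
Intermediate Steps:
x = 1
a = 3 (a = 2 + (-3*(-3) - 5)/4 = 2 + (9 - 5)/4 = 2 + (¼)*4 = 2 + 1 = 3)
s = -47 (s = 8 - 55 = -47)
E(z, I) = (3 + I)/(20 + z) (E(z, I) = (I + 3)/(z + 20) = (3 + I)/(20 + z))
91*(s + E(x, 5)) = 91*(-47 + (3 + 5)/(20 + 1)) = 91*(-47 + 8/21) = 91*(-979/21) = -12727/3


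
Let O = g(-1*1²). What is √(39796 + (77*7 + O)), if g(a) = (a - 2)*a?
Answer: 9*√498 ≈ 200.84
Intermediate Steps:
g(a) = a*(-2 + a) (g(a) = (-2 + a)*a = a*(-2 + a))
O = 3 (O = (-1*1²)*(-2 - 1*1²) = (-1*1)*(-2 - 1*1) = -(-2 - 1) = -1*(-3) = 3)
√(39796 + (77*7 + O)) = √(39796 + (77*7 + 3)) = √(39796 + (539 + 3)) = √(39796 + 542) = √40338 = 9*√498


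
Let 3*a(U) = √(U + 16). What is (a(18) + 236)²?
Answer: (708 + √34)²/9 ≈ 56617.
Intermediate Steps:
a(U) = √(16 + U)/3 (a(U) = √(U + 16)/3 = √(16 + U)/3)
(a(18) + 236)² = (√(16 + 18)/3 + 236)² = (√34/3 + 236)² = (236 + √34/3)²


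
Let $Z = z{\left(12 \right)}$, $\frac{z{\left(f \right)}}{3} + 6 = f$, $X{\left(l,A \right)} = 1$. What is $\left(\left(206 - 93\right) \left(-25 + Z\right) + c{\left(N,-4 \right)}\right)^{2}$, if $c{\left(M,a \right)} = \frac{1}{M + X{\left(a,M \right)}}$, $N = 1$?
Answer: $\frac{2499561}{4} \approx 6.2489 \cdot 10^{5}$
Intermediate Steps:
$z{\left(f \right)} = -18 + 3 f$
$Z = 18$ ($Z = -18 + 3 \cdot 12 = -18 + 36 = 18$)
$c{\left(M,a \right)} = \frac{1}{1 + M}$ ($c{\left(M,a \right)} = \frac{1}{M + 1} = \frac{1}{1 + M}$)
$\left(\left(206 - 93\right) \left(-25 + Z\right) + c{\left(N,-4 \right)}\right)^{2} = \left(\left(206 - 93\right) \left(-25 + 18\right) + \frac{1}{1 + 1}\right)^{2} = \left(113 \left(-7\right) + \frac{1}{2}\right)^{2} = \left(-791 + \frac{1}{2}\right)^{2} = \left(- \frac{1581}{2}\right)^{2} = \frac{2499561}{4}$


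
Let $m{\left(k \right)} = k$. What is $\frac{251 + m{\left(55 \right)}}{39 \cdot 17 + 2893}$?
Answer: $\frac{153}{1778} \approx 0.086052$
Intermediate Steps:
$\frac{251 + m{\left(55 \right)}}{39 \cdot 17 + 2893} = \frac{251 + 55}{39 \cdot 17 + 2893} = \frac{306}{663 + 2893} = \frac{306}{3556} = 306 \cdot \frac{1}{3556} = \frac{153}{1778}$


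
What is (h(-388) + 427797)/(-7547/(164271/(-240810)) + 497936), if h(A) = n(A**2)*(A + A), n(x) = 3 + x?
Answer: -6373532732975/27871279242 ≈ -228.68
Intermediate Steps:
h(A) = 2*A*(3 + A**2) (h(A) = (3 + A**2)*(A + A) = (3 + A**2)*(2*A) = 2*A*(3 + A**2))
(h(-388) + 427797)/(-7547/(164271/(-240810)) + 497936) = (2*(-388)*(3 + (-388)**2) + 427797)/(-7547/(164271/(-240810)) + 497936) = (2*(-388)*(3 + 150544) + 427797)/(-7547/(164271*(-1/240810)) + 497936) = (2*(-388)*150547 + 427797)/(-7547/(-54757/80270) + 497936) = (-116824472 + 427797)/(-7547*(-80270/54757) + 497936) = -116396675/(605797690/54757 + 497936) = -116396675/27871279242/54757 = -116396675*54757/27871279242 = -6373532732975/27871279242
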